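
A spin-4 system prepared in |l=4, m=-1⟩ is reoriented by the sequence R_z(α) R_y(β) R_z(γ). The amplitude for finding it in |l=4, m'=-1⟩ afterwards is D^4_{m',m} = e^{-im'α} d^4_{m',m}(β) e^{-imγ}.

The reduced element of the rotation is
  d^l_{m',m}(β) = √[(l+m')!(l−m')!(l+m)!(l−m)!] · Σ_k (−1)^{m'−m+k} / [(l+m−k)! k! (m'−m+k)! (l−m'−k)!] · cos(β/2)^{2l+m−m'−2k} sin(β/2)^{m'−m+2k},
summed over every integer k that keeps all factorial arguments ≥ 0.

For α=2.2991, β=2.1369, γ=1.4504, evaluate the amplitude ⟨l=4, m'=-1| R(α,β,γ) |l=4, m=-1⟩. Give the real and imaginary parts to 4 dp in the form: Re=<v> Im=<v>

Re=0.1971 Im=0.1371

Split into d^4_{-1,-1}(β=2.1369) × two z-phases.
With c≡cos(β/2)=0.481483 and s≡sin(β/2)=0.876455, N=[6·120·6·120]^{1/2}=720.000000
The bounds max(0,m−m')=0 and min(l+m,l−m')=3 give 4 terms
  k=0: (−1)^0·720.0000/(720)·0.4815^8·0.8765^0 = +0.002888
  k=1: (−1)^1·720.0000/(48)·0.4815^6·0.8765^2 = -0.143562
  k=2: (−1)^2·720.0000/(24)·0.4815^4·0.8765^4 = +0.951405
  k=3: (−1)^3·720.0000/(72)·0.4815^2·0.8765^6 = -1.050851
d^4_{-1,-1}(2.1369) = +0.002888 -0.143562 +0.951405 -1.050851 = -0.240119
Phases: e^{-i·(-1)·2.2991}=-0.665605+0.746305i, e^{-i·(-1)·1.4504}=+0.120106+0.992761i ⇒ D=+0.197101+0.137144i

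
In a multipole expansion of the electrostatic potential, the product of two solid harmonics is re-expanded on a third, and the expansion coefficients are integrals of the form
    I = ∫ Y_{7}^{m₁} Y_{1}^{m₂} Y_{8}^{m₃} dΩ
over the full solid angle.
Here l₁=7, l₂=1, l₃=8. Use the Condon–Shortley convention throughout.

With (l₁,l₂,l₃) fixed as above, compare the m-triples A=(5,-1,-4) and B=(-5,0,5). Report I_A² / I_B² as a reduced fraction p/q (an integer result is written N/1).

2/13

Shared (l₁,l₂,l₃)=(7,1,8): N and (l;000)² cancel in I_A²/I_B².
A: Δ = 0!·14!·2!/17! = 1/2040; Racah Σ t=0..0: t=0:+1/1916006400 = 1/1916006400; ⇒ 3j(7 1 8; 5 -1 -4)² = 1/340, sgn +1
B: Δ = 0!·14!·2!/17! = 1/2040; Racah Σ t=0..0: t=0:+1/958003200 = 1/958003200; ⇒ 3j(7 1 8; -5 0 5)² = 13/680, sgn -1
I_A²/I_B² = (1/340)/(13/680) = 2/13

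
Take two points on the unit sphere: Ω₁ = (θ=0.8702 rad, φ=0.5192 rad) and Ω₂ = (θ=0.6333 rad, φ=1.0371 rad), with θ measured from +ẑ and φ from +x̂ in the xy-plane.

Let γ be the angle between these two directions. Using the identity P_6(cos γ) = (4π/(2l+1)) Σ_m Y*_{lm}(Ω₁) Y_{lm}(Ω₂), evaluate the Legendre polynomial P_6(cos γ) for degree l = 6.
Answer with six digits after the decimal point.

Term-by-term m-sum for l=6 (normalisation 4π/13 = 0.966644):
  m=-6: (-0.096381+0.002544i) × (+0.020716+0.001257i) = -0.002000-0.000068i  (running Σ = -0.002000-0.000068i)
  m=-5: (-0.240766+0.146159i) × (+0.044620+0.087169i) = -0.023484-0.014466i  (running Σ = -0.025483-0.014534i)
  m=-4: (-0.210933+0.380661i) × (-0.143818+0.227374i) = -0.056216-0.102707i  (running Σ = -0.081700-0.117241i)
  m=-3: (+0.003891+0.294821i) × (-0.451167-0.013671i) = +0.002275-0.133067i  (running Σ = -0.079424-0.250308i)
  m=-2: (-0.075445-0.128059i) × (-0.178106-0.323400i) = -0.027977+0.047207i  (running Σ = -0.107402-0.203101i)
  m=-1: (-0.311680-0.178125i) × (-0.056043+0.094845i) = +0.034362-0.019579i  (running Σ = -0.073040-0.222679i)
  m=0: (+0.051622-0.000000i) × (-0.406611+0.000000i) = -0.020990+0.000000i  (running Σ = -0.094029-0.222679i)
  m=1: (+0.311680-0.178125i) × (+0.056043+0.094845i) = +0.034362+0.019579i  (running Σ = -0.059668-0.203101i)
  m=2: (-0.075445+0.128059i) × (-0.178106+0.323400i) = -0.027977-0.047207i  (running Σ = -0.087645-0.250308i)
  m=3: (-0.003891+0.294821i) × (+0.451167-0.013671i) = +0.002275+0.133067i  (running Σ = -0.085370-0.117241i)
  m=4: (-0.210933-0.380661i) × (-0.143818-0.227374i) = -0.056216+0.102707i  (running Σ = -0.141586-0.014534i)
  m=5: (+0.240766+0.146159i) × (-0.044620+0.087169i) = -0.023484+0.014466i  (running Σ = -0.165069-0.000068i)
  m=6: (-0.096381-0.002544i) × (+0.020716-0.001257i) = -0.002000+0.000068i  (running Σ = -0.167069+0.000000i)
Accumulated sum -0.167069+0.000000i; after 4π/(2l+1) scaling, -0.161496+0.000000i ⇒ P_6 = -0.161496

-0.161496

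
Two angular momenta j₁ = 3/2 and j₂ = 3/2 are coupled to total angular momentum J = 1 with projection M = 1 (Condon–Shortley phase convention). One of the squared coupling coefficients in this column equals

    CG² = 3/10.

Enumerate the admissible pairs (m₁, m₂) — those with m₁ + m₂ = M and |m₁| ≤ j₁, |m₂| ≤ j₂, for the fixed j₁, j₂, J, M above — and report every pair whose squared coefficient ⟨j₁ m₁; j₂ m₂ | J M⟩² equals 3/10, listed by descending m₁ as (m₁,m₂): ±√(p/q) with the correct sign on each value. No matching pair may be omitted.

(3/2,-1/2): +√(3/10); (-1/2,3/2): +√(3/10)

Admissible pairs with m₁+m₂ = M = 1: (-1/2,3/2), (1/2,1/2), (3/2,-1/2)
  (m₁,m₂)=(3/2,-1/2): CG² = 3/10, CG = +√(3/10)   ← matches the target
  (m₁,m₂)=(1/2,1/2): CG² = 2/5, CG = −√(2/5)
  (m₁,m₂)=(-1/2,3/2): CG² = 3/10, CG = +√(3/10)   ← matches the target
Pairs with CG² = 3/10: (3/2,-1/2): +√(3/10); (-1/2,3/2): +√(3/10)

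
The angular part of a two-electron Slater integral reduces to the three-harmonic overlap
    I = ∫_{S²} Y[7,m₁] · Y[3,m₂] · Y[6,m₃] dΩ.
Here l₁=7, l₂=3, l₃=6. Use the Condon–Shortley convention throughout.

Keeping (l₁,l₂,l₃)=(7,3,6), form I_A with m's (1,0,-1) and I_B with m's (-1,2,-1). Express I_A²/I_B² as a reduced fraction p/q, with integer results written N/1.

Same 7,3,6: normalisation and zero-m 3j drop out of the ratio.
A: Δ: 4! 10! 2! / 17! → 1/2042040; sum: t=1:−1/172800 t=2:+1/69120 t=3:−1/362880 = 43/7257600; 3j²(7 3 6; 1 0 -1) = Δ·Π!·Σ² = 1849/170170  (sign -1)
B: Δ: 4! 10! 2! / 17! → 1/2042040; sum: t=3:−1/172800 t=4:+1/414720 = -7/2073600; 3j²(7 3 6; -1 2 -1) = Δ·Π!·Σ² = 343/29172  (sign +1)
I_A²/I_B² = (1849/170170)/(343/29172) = 11094/12005

11094/12005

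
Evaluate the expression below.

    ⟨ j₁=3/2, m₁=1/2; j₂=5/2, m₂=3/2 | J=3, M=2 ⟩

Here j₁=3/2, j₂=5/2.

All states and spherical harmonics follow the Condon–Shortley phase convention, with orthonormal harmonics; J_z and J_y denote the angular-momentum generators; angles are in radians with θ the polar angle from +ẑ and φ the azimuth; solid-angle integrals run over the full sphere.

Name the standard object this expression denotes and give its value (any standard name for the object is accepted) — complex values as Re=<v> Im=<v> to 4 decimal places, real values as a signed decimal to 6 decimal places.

This is a Clebsch–Gordan (vector-coupling) coefficient.
j₁+j₂−J=1  J+j₁−j₂=2  J−j₁+j₂=4  j₁+j₂+J+1=8
(j₁±m₁, j₂±m₂, J±M) = (2,1,4,1,5,1)
P² = 48
sum k=0..1:
  [0] +1/24 = 1/24
  [1] −1/12 = -1/12
S = -1/24
C² = P²·S² = 1/12 ; C = -0.288675

Clebsch–Gordan coefficient, −√(1/12) ≈ -0.288675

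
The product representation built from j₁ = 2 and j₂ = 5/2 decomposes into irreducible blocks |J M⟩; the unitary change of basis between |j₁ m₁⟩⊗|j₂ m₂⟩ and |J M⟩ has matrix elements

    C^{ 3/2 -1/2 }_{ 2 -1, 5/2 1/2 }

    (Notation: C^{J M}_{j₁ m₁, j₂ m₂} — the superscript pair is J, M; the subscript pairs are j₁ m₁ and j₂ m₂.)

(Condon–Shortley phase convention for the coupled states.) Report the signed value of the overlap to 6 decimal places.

j₁+j₂−J=3  J+j₁−j₂=1  J−j₁+j₂=2  j₁+j₂+J+1=7
(j₁±m₁, j₂±m₂, J±M) = (1,3,3,2,1,2)
P² = 48/35
sum k=2..3:
  [2] +1/2 = 1/2
  [3] −1/12 = -1/12
S = 5/12
C² = P²·S² = 5/21 ; C = +0.487950

+0.487950  (= +√(5/21))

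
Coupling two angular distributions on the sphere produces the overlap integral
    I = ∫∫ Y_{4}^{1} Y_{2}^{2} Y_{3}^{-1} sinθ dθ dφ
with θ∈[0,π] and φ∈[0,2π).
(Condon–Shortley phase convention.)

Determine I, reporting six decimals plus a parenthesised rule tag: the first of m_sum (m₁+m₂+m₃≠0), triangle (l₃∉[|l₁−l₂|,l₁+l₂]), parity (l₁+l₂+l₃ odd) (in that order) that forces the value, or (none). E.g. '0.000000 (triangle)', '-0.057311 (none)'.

1 + 2 − 1 = 2 ≠ 0: azimuthal integral kills it; I = 0

0.000000 (m_sum)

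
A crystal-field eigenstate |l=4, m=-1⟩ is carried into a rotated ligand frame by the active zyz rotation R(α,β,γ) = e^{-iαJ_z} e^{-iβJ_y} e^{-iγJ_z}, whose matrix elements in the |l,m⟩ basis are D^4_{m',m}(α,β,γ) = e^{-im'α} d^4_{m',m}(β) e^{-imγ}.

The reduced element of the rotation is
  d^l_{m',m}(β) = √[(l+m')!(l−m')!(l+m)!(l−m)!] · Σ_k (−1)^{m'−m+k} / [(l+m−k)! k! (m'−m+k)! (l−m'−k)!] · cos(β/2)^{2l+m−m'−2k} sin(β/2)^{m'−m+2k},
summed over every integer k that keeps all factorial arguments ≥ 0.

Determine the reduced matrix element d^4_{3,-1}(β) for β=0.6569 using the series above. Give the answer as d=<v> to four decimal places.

d=0.1070

d^4_{3,-1}(β=0.6569) via the finite sum:
With c≡cos(β/2)=0.946543 and s≡sin(β/2)=0.322576, N=[5040·1·6·120]^{1/2}=1904.940944
The bounds max(0,m−m')=0 and min(l+m,l−m')=1 give 2 terms
  k=0: (−1)^4·1904.9409/(144)·0.9465^4·0.3226^4 = +0.114977
  k=1: (−1)^5·1904.9409/(240)·0.9465^2·0.3226^6 = -0.008012
d^4_{3,-1}(0.6569) = +0.114977 -0.008012 = +0.106965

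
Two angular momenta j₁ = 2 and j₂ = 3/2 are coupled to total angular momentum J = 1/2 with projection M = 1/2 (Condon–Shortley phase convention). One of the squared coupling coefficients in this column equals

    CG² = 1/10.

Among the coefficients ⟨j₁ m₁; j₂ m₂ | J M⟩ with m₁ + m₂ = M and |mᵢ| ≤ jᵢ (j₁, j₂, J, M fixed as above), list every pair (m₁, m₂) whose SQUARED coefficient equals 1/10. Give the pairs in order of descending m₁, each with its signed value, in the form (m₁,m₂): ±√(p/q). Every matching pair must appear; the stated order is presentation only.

Admissible pairs with m₁+m₂ = M = 1/2: (-1,3/2), (0,1/2), (1,-1/2), (2,-3/2)
  (m₁,m₂)=(2,-3/2): CG² = 2/5, CG = +√(2/5)
  (m₁,m₂)=(1,-1/2): CG² = 3/10, CG = −√(3/10)
  (m₁,m₂)=(0,1/2): CG² = 1/5, CG = +√(1/5)
  (m₁,m₂)=(-1,3/2): CG² = 1/10, CG = −√(1/10)   ← matches the target
Pairs with CG² = 1/10: (-1,3/2): −√(1/10)

(-1,3/2): −√(1/10)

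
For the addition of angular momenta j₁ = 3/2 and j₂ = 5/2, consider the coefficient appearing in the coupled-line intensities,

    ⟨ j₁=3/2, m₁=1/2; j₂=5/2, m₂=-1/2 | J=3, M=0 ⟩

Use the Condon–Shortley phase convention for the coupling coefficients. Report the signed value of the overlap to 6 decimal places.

√[7·1!2!4!/8! · 2!1!2!3!3!3!] = √(36/5)
  +(−1)^0/∏(0,1,1,2,1,2)! = 1/4  (running 1/4)
  +(−1)^1/∏(1,0,0,1,2,3)! = -1/12  (running 1/6)
⟨..|..⟩ = √(36/5)·(1/6) = +0.447214

+√(1/5) ≈ +0.447214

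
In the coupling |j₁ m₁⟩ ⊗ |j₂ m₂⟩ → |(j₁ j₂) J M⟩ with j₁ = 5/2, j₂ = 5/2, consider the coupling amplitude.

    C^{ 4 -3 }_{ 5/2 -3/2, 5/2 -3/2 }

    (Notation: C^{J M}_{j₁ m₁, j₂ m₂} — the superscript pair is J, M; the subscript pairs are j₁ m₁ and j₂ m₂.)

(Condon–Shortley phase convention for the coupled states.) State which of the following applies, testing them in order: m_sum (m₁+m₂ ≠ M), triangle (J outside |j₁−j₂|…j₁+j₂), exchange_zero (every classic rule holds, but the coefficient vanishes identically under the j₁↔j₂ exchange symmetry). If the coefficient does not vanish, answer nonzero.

exchange_zero

m-sum: m₁+m₂ = -3/2+(-3/2) = -3, M = -3  ✓
triangle: |j₁−j₂| = 0 ≤ J = 4 ≤ j₁+j₂ = 5  ✓
exchange: j₁=j₂ and m₁=m₂, and (−1)^(j₁+j₂−J) = (−1)^1 = −1 forces ⟨j₁m₁;j₂m₂|JM⟩ = −⟨j₂m₂;j₁m₁|JM⟩ = −⟨j₁m₁;j₂m₂|JM⟩ ⇒ the coefficient vanishes identically
Racah sum check: Σ_k collapses to 0 ⇒ CG = 0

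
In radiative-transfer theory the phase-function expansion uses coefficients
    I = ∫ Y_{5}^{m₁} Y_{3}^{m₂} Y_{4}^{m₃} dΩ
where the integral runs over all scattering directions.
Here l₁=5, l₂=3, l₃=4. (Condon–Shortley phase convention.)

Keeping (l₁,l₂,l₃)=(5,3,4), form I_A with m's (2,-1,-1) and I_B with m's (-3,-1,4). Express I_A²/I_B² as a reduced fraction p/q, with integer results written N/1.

Same 5,3,4: normalisation and zero-m 3j drop out of the ratio.
A: Δ: 4! 6! 2! / 13! → 1/180180; sum: t=0:+1/1728 t=1:−1/288 t=2:+1/960 = -1/540; 3j²(5 3 4; 2 -1 -1) = Δ·Π!·Σ² = 128/6435  (sign +1)
B: Δ: 4! 6! 2! / 13! → 1/180180; sum: t=2:+1/5760 = 1/5760; 3j²(5 3 4; -3 -1 4) = Δ·Π!·Σ² = 56/2145  (sign +1)
I_A²/I_B² = (128/6435)/(56/2145) = 16/21

16/21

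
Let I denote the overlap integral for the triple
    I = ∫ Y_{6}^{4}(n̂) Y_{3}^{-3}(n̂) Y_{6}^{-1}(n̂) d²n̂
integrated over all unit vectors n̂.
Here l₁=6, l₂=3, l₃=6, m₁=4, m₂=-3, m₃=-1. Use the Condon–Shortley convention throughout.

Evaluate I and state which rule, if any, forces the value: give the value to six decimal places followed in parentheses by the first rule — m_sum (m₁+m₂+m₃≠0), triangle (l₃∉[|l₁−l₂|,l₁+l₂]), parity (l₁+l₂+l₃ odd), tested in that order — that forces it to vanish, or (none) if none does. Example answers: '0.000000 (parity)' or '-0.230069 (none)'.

0.000000 (parity)

L=15 odd ⇒ parity kills the (l;000) factor ⇒ I = 0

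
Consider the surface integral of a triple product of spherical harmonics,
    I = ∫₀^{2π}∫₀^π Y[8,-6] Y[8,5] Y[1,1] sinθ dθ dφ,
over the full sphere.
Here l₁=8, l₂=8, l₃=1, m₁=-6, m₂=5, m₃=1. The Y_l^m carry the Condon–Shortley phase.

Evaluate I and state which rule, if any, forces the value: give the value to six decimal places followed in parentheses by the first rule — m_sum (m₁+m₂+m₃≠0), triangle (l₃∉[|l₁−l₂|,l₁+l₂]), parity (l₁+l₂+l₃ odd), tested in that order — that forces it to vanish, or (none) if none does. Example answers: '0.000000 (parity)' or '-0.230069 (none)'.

0.000000 (parity)

Σlᵢ=17 odd — θ-integrand is odd under cosθ→−cosθ; I=0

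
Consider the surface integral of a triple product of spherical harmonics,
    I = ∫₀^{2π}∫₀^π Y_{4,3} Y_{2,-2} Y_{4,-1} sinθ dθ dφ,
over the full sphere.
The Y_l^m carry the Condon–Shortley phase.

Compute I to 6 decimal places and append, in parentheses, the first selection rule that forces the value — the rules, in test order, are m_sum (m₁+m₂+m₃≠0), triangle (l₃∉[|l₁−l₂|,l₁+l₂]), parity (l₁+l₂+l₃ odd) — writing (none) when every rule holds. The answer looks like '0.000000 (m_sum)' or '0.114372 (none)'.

Rules hold: Σm=0, L=10 even, 2≤4≤6.
N = 9·5·9 = 405
Δ = 2!·6!·2!/11! = 1/13860
Racah Σ t=0..2: t=0:+1/192 t=1:−1/36 t=2:+1/192 = -5/288
⇒ 3j(4 2 4; 0 0 0)² = 20/693, sgn -1
Racah Σ t=0..0: t=0:+1/480 = 1/480
⇒ 3j(4 2 4; 3 -2 -1)² = 3/110, sgn -1
4πI² = N·(3j₀)²·(3jₘ)² = 270/847
I = +1·√(0.318772/4π) = 0.15927046
No selection rule forces the value: the integral is nonzero (none).

0.159270 (none)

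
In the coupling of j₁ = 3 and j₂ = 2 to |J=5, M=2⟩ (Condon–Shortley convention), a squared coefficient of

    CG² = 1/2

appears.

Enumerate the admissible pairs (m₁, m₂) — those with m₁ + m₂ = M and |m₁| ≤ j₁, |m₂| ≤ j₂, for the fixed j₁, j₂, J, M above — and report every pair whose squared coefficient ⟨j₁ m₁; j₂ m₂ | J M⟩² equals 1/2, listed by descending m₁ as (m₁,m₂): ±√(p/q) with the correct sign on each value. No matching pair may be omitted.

Admissible pairs with m₁+m₂ = M = 2: (0,2), (1,1), (2,0), (3,-1)
  (m₁,m₂)=(3,-1): CG² = 1/30, CG = +√(1/30)
  (m₁,m₂)=(2,0): CG² = 3/10, CG = +√(3/10)
  (m₁,m₂)=(1,1): CG² = 1/2, CG = +√(1/2)   ← matches the target
  (m₁,m₂)=(0,2): CG² = 1/6, CG = +√(1/6)
Pairs with CG² = 1/2: (1,1): +√(1/2)

(1,1): +√(1/2)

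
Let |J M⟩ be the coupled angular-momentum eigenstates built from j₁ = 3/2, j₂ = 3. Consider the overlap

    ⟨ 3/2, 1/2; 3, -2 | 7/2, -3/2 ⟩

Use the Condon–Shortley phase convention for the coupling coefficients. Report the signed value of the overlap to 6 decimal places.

j₁+j₂−J=1  J+j₁−j₂=2  J−j₁+j₂=5  j₁+j₂+J+1=9
(j₁±m₁, j₂±m₂, J±M) = (2,1,1,5,2,5)
P² = 6400/21
sum k=0..1:
  [0] +1/24 = 1/24
  [1] −1/240 = -1/240
S = 3/80
C² = P²·S² = 3/7 ; C = +0.654654

+0.654654  (= +√(3/7))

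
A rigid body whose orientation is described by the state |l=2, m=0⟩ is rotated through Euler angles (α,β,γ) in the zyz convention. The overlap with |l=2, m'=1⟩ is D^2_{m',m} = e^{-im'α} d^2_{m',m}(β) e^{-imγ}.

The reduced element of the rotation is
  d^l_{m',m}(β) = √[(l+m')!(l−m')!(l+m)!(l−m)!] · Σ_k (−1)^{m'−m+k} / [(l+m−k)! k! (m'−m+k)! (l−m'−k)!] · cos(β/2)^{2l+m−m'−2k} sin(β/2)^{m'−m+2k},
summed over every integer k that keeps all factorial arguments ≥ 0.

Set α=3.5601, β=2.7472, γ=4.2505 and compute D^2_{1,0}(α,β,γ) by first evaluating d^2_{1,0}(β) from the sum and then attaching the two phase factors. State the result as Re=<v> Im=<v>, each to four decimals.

Split into d^2_{1,0}(β=2.7472) × two z-phases.
c=cos(2.747200/2)=0.195921, s=sin(2.747200/2)=0.980620; N=√[6·1·2·2]=4.898979
Admissible k: 0..1 (factorial args all ≥0)
  k=0: (−1)^1·4.8990/(2)·0.1959^3·0.9806^1 = -0.018064
  k=1: (−1)^2·4.8990/(2)·0.1959^1·0.9806^3 = +0.452541
d^2_{1,0}(2.7472) = -0.018064 +0.452541 = +0.434477
D = (-0.913697+0.406397i)·(+0.434477)·(+1.000000+0.000000i) = -0.396980+0.176570i

Re=-0.3970 Im=0.1766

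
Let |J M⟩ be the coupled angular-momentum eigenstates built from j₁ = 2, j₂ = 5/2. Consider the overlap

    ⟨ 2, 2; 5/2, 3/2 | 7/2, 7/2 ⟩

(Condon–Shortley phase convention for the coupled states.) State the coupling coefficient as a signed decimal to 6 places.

+0.666667  (= +√(4/9))

√[8·1!3!4!/9! · 4!0!4!1!7!0!] = √(9216)
  +(−1)^0/∏(0,1,0,4,3,0)! = 1/144  (running 1/144)
⟨..|..⟩ = √(9216)·(1/144) = +0.666667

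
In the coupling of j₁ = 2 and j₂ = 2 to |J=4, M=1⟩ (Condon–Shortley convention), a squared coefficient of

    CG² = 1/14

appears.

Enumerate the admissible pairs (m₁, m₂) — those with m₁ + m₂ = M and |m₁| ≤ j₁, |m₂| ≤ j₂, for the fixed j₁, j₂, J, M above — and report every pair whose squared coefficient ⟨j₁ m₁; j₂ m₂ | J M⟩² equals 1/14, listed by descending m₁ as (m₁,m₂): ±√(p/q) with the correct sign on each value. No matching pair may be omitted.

(2,-1): +√(1/14); (-1,2): +√(1/14)

Admissible pairs with m₁+m₂ = M = 1: (-1,2), (0,1), (1,0), (2,-1)
  (m₁,m₂)=(2,-1): CG² = 1/14, CG = +√(1/14)   ← matches the target
  (m₁,m₂)=(1,0): CG² = 3/7, CG = +√(3/7)
  (m₁,m₂)=(0,1): CG² = 3/7, CG = +√(3/7)
  (m₁,m₂)=(-1,2): CG² = 1/14, CG = +√(1/14)   ← matches the target
Pairs with CG² = 1/14: (2,-1): +√(1/14); (-1,2): +√(1/14)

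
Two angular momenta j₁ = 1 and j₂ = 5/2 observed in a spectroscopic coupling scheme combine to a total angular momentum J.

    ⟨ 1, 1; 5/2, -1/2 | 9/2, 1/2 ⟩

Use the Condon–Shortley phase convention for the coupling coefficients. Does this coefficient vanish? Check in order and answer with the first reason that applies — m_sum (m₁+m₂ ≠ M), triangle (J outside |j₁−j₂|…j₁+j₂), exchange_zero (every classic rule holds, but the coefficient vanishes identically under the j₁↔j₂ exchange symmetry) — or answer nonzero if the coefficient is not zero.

m-sum: m₁+m₂ = 1+(-1/2) = 1/2, M = 1/2  ✓
triangle: need |j₁−j₂| ≤ J ≤ j₁+j₂, i.e. J ∈ [3/2, 7/2]; J = 9/2 is outside ✗ ⇒ coefficient is 0

triangle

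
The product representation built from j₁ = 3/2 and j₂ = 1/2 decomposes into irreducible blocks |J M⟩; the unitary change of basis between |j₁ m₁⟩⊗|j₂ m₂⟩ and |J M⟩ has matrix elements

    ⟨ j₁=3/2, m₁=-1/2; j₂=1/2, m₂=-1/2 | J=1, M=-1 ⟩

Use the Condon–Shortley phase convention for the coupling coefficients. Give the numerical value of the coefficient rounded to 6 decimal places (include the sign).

j₁+j₂−J=1  J+j₁−j₂=2  J−j₁+j₂=0  j₁+j₂+J+1=4
(j₁±m₁, j₂±m₂, J±M) = (1,2,0,1,0,2)
P² = 1
sum k=0..0:
  [0] +1/2 = 1/2
S = 1/2
C² = P²·S² = 1/4 ; C = +0.500000

+√(1/4) ≈ +0.500000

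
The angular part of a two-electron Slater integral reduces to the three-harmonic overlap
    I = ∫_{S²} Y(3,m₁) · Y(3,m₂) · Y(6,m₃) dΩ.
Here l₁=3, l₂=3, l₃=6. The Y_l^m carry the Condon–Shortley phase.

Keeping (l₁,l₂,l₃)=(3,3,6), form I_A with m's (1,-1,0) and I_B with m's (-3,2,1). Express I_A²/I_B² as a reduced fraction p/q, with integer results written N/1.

225/7

Same 3,3,6: normalisation and zero-m 3j drop out of the ratio.
A: Δ: 0! 6! 6! / 13! → 1/12012; sum: t=0:+1/2304 = 1/2304; 3j²(3 3 6; 1 -1 0) = Δ·Π!·Σ² = 75/4004  (sign +1)
B: Δ: 0! 6! 6! / 13! → 1/12012; sum: t=0:+1/86400 = 1/86400; 3j²(3 3 6; -3 2 1) = Δ·Π!·Σ² = 1/1716  (sign -1)
I_A²/I_B² = (75/4004)/(1/1716) = 225/7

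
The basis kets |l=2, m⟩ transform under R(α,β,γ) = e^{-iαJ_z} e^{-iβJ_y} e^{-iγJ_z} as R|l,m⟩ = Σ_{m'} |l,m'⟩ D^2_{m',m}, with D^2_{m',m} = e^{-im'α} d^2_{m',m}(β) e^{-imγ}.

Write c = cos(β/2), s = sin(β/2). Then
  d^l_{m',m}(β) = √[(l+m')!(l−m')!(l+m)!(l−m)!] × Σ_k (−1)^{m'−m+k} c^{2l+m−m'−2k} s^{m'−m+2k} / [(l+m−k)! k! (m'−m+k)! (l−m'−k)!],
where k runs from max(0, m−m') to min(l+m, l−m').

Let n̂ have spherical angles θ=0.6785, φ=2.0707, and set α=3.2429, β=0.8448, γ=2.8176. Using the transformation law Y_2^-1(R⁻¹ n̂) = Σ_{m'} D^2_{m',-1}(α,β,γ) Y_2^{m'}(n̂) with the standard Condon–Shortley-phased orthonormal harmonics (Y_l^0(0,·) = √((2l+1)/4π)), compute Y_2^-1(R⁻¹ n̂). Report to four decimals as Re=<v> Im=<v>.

Re=0.1158 Im=-0.3684

Need the full column D^2_{m',-1} for m'=−2..2 at α=3.2429, β=0.8448, γ=2.8176.
cos(β/2)=0.912108, sin(β/2)=0.409951
d^2_{-2,-1}: single k=1 term ⇒ +0.622157;  D = -0.617580+0.075331i
d^2_{-1,-1}: k∈[0..1] ⇒ +0.692125 -0.419447 = +0.272678;  D = +0.265945-0.060221i
d^2_{0,-1}: k∈[0..1] ⇒ -0.761984 +0.153928 = -0.608056;  D = +0.576420-0.193577i
d^2_{1,-1}: k∈[0..1] ⇒ +0.419447 -0.028244 = +0.391203;  D = +0.356352-0.161408i
d^2_{2,-1}: single k=0 term ⇒ -0.125681;  D = +0.108654-0.063168i
Y_2^{m'}(θ=0.6785,φ=2.0707) and Σ D·Y over m':
  (-0.6176+0.0753i)·(-0.0822+0.1280i)  (+0.2659-0.0602i)·(-0.1809-0.3313i)  (+0.5764-0.1936i)·(+0.2581+0.0000i)  (+0.3564-0.1614i)·(+0.1809-0.3313i)  (+0.1087-0.0632i)·(-0.0822-0.1280i)
Y_2^-1(R⁻¹ n̂) = +0.115815-0.368398i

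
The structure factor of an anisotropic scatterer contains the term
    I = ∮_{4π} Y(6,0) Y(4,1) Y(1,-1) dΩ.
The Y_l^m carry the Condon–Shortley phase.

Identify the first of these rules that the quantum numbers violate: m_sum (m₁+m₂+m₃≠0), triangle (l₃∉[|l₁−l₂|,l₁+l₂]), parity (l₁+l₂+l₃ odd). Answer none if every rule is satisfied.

triangle

azimuthal sum: 0 + 1 − 1 = 0  ✓
l₃ must lie in [2,10]; have l₃=1  ✗
L = 6 + 4 + 1 = 11 (odd)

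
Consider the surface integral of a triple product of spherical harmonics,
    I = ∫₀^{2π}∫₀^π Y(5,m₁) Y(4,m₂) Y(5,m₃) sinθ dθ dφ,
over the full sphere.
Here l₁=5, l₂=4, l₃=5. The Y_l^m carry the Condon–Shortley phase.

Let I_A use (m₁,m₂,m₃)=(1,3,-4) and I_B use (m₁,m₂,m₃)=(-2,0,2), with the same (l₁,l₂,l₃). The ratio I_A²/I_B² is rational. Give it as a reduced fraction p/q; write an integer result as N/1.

Same 5,4,5: normalisation and zero-m 3j drop out of the ratio.
A: Δ: 4! 6! 4! / 15! → 1/3153150; sum: t=3:−1/17280 t=4:+1/103680 = -1/20736; 3j²(5 4 5; 1 3 -4) = Δ·Π!·Σ² = 10/429  (sign +1)
B: Δ: 4! 6! 4! / 15! → 1/3153150; sum: t=1:−1/25920 t=2:+1/1920 t=3:−1/1728 t=4:+1/20736 = -1/20736; 3j²(5 4 5; -2 0 2) = Δ·Π!·Σ² = 1/2574  (sign +1)
I_A²/I_B² = (10/429)/(1/2574) = 60/1

60/1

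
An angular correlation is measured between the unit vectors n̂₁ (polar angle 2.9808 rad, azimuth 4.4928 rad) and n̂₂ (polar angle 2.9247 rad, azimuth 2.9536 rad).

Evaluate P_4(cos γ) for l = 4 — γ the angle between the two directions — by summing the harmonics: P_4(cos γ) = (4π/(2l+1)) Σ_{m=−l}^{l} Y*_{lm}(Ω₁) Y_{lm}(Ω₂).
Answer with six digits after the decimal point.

Expand P_4 via completeness: Σ_{m} conj(Y_{4,m}) at Ω₁ times Y_{4,m} at Ω₂ —
  m=-4: (+0.000186-0.000224i) × (+0.000693+0.000648i) = +0.000000-0.000000i  (running Σ = +0.000000-0.000000i)
  m=-3: (-0.003104-0.004009i) × (+0.010295+0.006512i) = -0.000006-0.000061i  (running Σ = -0.000006-0.000062i)
  m=-2: (-0.045173+0.021221i) × (+0.081785+0.032286i) = -0.004380+0.000277i  (running Σ = -0.004385+0.000216i)
  m=-1: (+0.062221+0.278785i) × (+0.359017+0.068299i) = +0.003298+0.104338i  (running Σ = -0.001087+0.104554i)
  m=0: (+0.740256-0.000000i) × (+0.658270+0.000000i) = +0.487289+0.000000i  (running Σ = +0.486201+0.104554i)
  m=1: (-0.062221+0.278785i) × (-0.359017+0.068299i) = +0.003298-0.104338i  (running Σ = +0.489499+0.000216i)
  m=2: (-0.045173-0.021221i) × (+0.081785-0.032286i) = -0.004380-0.000277i  (running Σ = +0.485119-0.000062i)
  m=3: (+0.003104-0.004009i) × (-0.010295+0.006512i) = -0.000006+0.000061i  (running Σ = +0.485113-0.000000i)
  m=4: (+0.000186+0.000224i) × (+0.000693-0.000648i) = +0.000000+0.000000i  (running Σ = +0.485114-0.000000i)
Accumulated sum +0.485114-0.000000i; after 4π/(2l+1) scaling, +0.677347-0.000000i ⇒ P_4 = 0.677347

0.677347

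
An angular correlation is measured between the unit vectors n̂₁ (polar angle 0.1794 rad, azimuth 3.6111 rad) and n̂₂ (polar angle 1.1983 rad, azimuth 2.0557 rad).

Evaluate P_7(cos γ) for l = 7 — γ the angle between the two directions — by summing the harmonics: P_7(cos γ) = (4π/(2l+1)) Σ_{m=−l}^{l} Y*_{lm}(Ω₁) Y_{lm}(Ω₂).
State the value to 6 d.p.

Expand P_7 via completeness: Σ_{m} conj(Y_{7,m}) at Ω₁ times Y_{7,m} at Ω₂ —
  m=-7: Y*=0.00000 + 0.00000j  Y=-0.07604 - 0.29445j  product -0.00000 - 0.00000j
  m=-6: Y*=-0.00006 + 0.00002j  Y=0.43268 + 0.10230j  product -0.00003 + 0.00000j
  m=-5: Y*=0.00054 - 0.00055j  Y=-0.12203 + 0.13996j  product 0.00001 + 0.00014j
  m=-4: Y*=-0.00212 + 0.00669j  Y=0.09262 + 0.23964j  product -0.00180 + 0.00011j
  m=-3: Y*=-0.00743 - 0.04537j  Y=-0.28709 - 0.03348j  product 0.00061 + 0.01327j
  m=-2: Y*=0.12315 + 0.16828j  Y=-0.08209 + 0.11974j  product -0.03026 + 0.00093j
  m=-1: Y*=-0.51873 - 0.26317j  Y=-0.14403 - 0.27338j  product 0.00277 + 0.17972j
  m=+0: Y*=0.65245 + 0.00000j  Y=-0.11030 + 0.00000j  product -0.07196 + 0.00000j
  m=+1: Y*=0.51873 - 0.26317j  Y=0.14403 - 0.27338j  product 0.00277 - 0.17972j
  m=+2: Y*=0.12315 - 0.16828j  Y=-0.08209 - 0.11974j  product -0.03026 - 0.00093j
  m=+3: Y*=0.00743 - 0.04537j  Y=0.28709 - 0.03348j  product 0.00061 - 0.01327j
  m=+4: Y*=-0.00212 - 0.00669j  Y=0.09262 - 0.23964j  product -0.00180 - 0.00011j
  m=+5: Y*=-0.00054 - 0.00055j  Y=0.12203 + 0.13996j  product 0.00001 - 0.00014j
  m=+6: Y*=-0.00006 - 0.00002j  Y=0.43268 - 0.10230j  product -0.00003 - 0.00000j
  m=+7: Y*=-0.00000 + 0.00000j  Y=0.07604 - 0.29445j  product -0.00000 + 0.00000j
Total Σ_m = -0.12935 + 0.00000j. Multiply by 0.837758: -0.10836 + 0.00000j. P_7(cos γ) = -0.108365

-0.108365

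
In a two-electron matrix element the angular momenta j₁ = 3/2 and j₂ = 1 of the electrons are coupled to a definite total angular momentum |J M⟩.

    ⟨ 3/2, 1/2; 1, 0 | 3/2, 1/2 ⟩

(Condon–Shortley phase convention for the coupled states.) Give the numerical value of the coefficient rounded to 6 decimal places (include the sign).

√[4·1!2!1!/5! · 2!1!1!1!2!1!] = √(4/15)
  +(−1)^0/∏(0,1,1,1,1,0)! = 1  (running 1)
  +(−1)^1/∏(1,0,0,0,2,1)! = -1/2  (running 1/2)
⟨..|..⟩ = √(4/15)·(1/2) = +0.258199

+0.258199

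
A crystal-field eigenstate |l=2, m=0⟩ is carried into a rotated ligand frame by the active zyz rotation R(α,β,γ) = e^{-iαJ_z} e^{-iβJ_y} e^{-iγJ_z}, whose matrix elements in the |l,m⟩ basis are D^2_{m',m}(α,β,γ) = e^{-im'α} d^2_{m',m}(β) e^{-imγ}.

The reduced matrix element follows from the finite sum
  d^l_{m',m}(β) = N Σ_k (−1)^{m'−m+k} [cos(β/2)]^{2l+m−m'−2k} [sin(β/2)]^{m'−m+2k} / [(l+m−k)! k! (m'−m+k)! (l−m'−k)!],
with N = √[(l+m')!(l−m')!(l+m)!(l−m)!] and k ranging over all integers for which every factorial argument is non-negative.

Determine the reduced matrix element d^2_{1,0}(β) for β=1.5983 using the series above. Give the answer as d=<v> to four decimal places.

d=0.0337

d^2_{1,0}(β=1.5983) via the finite sum:
Half-angle: c=0.697316, s=0.716764. N=√(6·1·2·2)=4.898979
k∈{0,1} keeps every argument non-negative
  k=0: (−1)^1·4.8990/(2)·0.6973^3·0.7168^1 = -0.595307
  k=1: (−1)^2·4.8990/(2)·0.6973^1·0.7168^3 = +0.628975
d^2_{1,0}(1.5983) = -0.595307 +0.628975 = +0.033668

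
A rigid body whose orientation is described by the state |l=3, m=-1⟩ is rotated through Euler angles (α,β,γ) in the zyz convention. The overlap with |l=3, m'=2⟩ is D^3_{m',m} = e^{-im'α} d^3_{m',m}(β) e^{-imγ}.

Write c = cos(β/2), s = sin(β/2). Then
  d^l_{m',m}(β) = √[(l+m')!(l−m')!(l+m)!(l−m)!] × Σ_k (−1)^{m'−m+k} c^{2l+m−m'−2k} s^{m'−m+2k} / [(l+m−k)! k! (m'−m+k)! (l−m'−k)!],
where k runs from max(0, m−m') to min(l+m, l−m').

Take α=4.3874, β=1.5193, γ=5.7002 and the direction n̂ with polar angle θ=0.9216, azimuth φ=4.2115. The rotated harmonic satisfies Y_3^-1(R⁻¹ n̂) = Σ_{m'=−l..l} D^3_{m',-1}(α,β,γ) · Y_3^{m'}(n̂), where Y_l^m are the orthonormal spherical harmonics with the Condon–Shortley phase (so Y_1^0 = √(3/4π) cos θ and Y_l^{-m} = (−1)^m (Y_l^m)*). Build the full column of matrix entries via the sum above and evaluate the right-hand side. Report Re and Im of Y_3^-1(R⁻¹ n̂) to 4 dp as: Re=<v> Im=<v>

Re=-0.2946 Im=0.3192

Need the full column D^3_{m',-1} for m'=−3..3 at α=4.3874, β=1.5193, γ=5.7002.
cos(β/2)=0.725077, sin(β/2)=0.688668
d^3_{-3,-1}: single k=2 term ⇒ +0.507694;  D = +0.507652+0.006521i
d^3_{-2,-1}: k∈[1..2] ⇒ +0.436446 -0.787430 = -0.350983;  D = +0.116331-0.331144i
d^3_{-1,-1}: k∈[0..2] ⇒ +0.145313 -1.048688 +0.709510 = -0.193864;  D = +0.152815+0.119293i
d^3_{0,-1}: k∈[0..2] ⇒ -0.478103 +1.293879 -0.389066 = +0.426710;  D = +0.356227-0.234912i
d^3_{1,-1}: k∈[0..2] ⇒ +0.786516 -0.946013 +0.106674 = -0.052824;  D = -0.013478-0.051075i
d^3_{2,-1}: k∈[0..1] ⇒ -0.787430 +0.355167 = -0.432262;  D = +0.431293+0.028937i
d^3_{3,-1}: single k=0 term ⇒ +0.457987;  D = +0.174960-0.423250i
Y_3^{m'}(θ=0.9216,φ=4.2115) and Σ D·Y over m':
  (+0.5077+0.0065i)·(+0.2104-0.0144i)  (+0.1163-0.3311i)·(-0.2112-0.3303i)  (+0.1528+0.1193i)·(-0.1023+0.1868i)  (+0.3562-0.2349i)·(-0.2645+0.0000i)  (-0.0135-0.0511i)·(+0.1023+0.1868i)  (+0.4313+0.0289i)·(-0.2112+0.3303i)  (+0.1750-0.4233i)·(-0.2104-0.0144i)
Y_3^-1(R⁻¹ n̂) = -0.294574+0.319227i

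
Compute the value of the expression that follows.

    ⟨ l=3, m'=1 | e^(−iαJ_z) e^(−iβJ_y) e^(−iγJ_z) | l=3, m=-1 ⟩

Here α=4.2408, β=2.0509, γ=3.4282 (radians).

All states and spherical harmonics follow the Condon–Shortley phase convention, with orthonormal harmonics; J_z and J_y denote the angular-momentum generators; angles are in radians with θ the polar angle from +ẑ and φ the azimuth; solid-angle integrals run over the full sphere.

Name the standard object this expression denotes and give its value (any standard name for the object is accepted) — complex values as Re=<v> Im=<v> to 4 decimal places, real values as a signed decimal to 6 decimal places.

Wigner D-matrix element, Re=-0.3039 Im=0.3209

This is a Wigner D-matrix element — the rotation-matrix element ⟨l m'| R(α,β,γ) |l m⟩ in the angular-momentum basis.
D^3_{1,-1}(4.2408,2.0509,3.4282) = e^{-i·1·4.2408}·d^3_{1,-1}(2.0509)·e^{-i·-1·3.4282}. Compute d first:
c=cos(2.050900/2)=0.518714, s=sin(2.050900/2)=0.854948; N=√[24·2·2·24]=48.000000
k: max(0,(-1)−(1))=0 … min(3+(-1),3−(1))=2
  k=0: (−1)^2·48.0000/(8)·0.5187^4·0.8549^2 = +0.317499
  k=1: (−1)^3·48.0000/(6)·0.5187^2·0.8549^4 = -1.150018
  k=2: (−1)^4·48.0000/(48)·0.5187^0·0.8549^6 = +0.390515
d^3_{1,-1}(2.0509) = +0.317499 -1.150018 +0.390515 = -0.442004
D = (-0.454302+0.890848i)·(-0.442004)·(-0.959208-0.282700i) = -0.303927+0.320929i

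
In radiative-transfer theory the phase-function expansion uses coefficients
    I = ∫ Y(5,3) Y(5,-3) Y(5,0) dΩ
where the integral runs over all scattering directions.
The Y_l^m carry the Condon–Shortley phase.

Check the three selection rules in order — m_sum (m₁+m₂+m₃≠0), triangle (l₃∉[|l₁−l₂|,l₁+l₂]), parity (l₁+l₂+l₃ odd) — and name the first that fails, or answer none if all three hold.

m₁+m₂+m₃ = 3 − 3 + 0 = 0  ✓
triangle: |5−5|=0 ≤ l₃=5 ≤ 5+5=10  ✓
parity: l₁+l₂+l₃ = 15 is odd  ✗

parity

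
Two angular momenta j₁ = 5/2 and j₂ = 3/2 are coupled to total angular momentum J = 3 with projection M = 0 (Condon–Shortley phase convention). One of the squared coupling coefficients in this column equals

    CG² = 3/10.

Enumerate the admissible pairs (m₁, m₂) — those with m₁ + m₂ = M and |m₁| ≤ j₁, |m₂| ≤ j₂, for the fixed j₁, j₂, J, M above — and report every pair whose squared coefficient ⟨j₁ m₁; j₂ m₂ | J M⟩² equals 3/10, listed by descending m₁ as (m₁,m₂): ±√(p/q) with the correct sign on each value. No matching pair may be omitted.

Admissible pairs with m₁+m₂ = M = 0: (-3/2,3/2), (-1/2,1/2), (1/2,-1/2), (3/2,-3/2)
  (m₁,m₂)=(3/2,-3/2): CG² = 3/10, CG = +√(3/10)   ← matches the target
  (m₁,m₂)=(1/2,-1/2): CG² = 1/5, CG = +√(1/5)
  (m₁,m₂)=(-1/2,1/2): CG² = 1/5, CG = −√(1/5)
  (m₁,m₂)=(-3/2,3/2): CG² = 3/10, CG = −√(3/10)   ← matches the target
Pairs with CG² = 3/10: (3/2,-3/2): +√(3/10); (-3/2,3/2): −√(3/10)

(3/2,-3/2): +√(3/10); (-3/2,3/2): −√(3/10)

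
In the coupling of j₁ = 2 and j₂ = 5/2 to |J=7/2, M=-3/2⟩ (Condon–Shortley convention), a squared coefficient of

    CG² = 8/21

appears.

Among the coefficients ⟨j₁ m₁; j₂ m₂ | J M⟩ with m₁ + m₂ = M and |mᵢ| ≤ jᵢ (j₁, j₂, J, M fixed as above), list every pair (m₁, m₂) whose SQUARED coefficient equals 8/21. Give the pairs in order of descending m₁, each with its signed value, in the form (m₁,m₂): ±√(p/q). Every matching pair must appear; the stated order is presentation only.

Admissible pairs with m₁+m₂ = M = -3/2: (-2,1/2), (-1,-1/2), (0,-3/2), (1,-5/2)
  (m₁,m₂)=(1,-5/2): CG² = 5/21, CG = +√(5/21)
  (m₁,m₂)=(0,-3/2): CG² = 2/7, CG = +√(2/7)
  (m₁,m₂)=(-1,-1/2): CG² = 2/21, CG = −√(2/21)
  (m₁,m₂)=(-2,1/2): CG² = 8/21, CG = −√(8/21)   ← matches the target
Pairs with CG² = 8/21: (-2,1/2): −√(8/21)

(-2,1/2): −√(8/21)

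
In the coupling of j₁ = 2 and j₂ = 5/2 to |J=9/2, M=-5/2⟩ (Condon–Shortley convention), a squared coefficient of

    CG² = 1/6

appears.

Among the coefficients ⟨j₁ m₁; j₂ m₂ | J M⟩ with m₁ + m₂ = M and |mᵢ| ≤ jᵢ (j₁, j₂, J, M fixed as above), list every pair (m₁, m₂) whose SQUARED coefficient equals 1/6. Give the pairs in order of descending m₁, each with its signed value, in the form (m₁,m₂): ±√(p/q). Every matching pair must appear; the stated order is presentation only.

Admissible pairs with m₁+m₂ = M = -5/2: (-2,-1/2), (-1,-3/2), (0,-5/2)
  (m₁,m₂)=(0,-5/2): CG² = 1/6, CG = +√(1/6)   ← matches the target
  (m₁,m₂)=(-1,-3/2): CG² = 5/9, CG = +√(5/9)
  (m₁,m₂)=(-2,-1/2): CG² = 5/18, CG = +√(5/18)
Pairs with CG² = 1/6: (0,-5/2): +√(1/6)

(0,-5/2): +√(1/6)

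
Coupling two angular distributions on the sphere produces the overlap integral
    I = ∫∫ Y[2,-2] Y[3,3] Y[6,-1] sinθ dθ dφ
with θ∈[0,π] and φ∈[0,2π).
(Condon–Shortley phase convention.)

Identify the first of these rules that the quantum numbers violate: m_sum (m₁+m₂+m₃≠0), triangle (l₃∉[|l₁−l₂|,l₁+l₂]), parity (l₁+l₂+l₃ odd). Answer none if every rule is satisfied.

Σmᵢ = 0  ✓
l₃∈[|l₁−l₂|,l₁+l₂]=[1,5] required, l₃=6 fails  ✗
Σlᵢ = 11 ⇒ odd

triangle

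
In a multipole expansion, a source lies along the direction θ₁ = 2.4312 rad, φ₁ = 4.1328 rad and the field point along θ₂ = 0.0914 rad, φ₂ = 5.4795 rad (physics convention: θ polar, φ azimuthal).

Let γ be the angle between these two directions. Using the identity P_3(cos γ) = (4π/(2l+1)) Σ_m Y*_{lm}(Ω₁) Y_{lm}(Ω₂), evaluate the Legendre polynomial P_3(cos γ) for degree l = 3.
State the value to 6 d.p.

Summing Y*_{l m}(θ₁,φ₁)·Y_{l m}(θ₂,φ₂) over m ∈ [−3, 3]; prefactor 4π/(2·3+1) = 1.795196:
  term(m=-3) = -0.00002 + 0.00003j   from Y*(Ω₁)=0.11408 - 0.01934j, Y(Ω₂)=-0.00024 + 0.00021j
  term(m=-2) = 0.00252 + 0.00121j   from Y*(Ω₁)=0.13183 - 0.30197j, Y(Ω₂)=-0.00031 + 0.00847j
  term(m=-1) = 0.01025 - 0.04495j   from Y*(Ω₁)=-0.21627 - 0.33039j, Y(Ω₂)=0.08104 + 0.08406j
  term(m=+0) = 0.02602 + 0.00000j   from Y*(Ω₁)=0.03575 + 0.00000j, Y(Ω₂)=0.72776 + 0.00000j
  term(m=+1) = 0.01025 + 0.04495j   from Y*(Ω₁)=0.21627 - 0.33039j, Y(Ω₂)=-0.08104 + 0.08406j
  term(m=+2) = 0.00252 - 0.00121j   from Y*(Ω₁)=0.13183 + 0.30197j, Y(Ω₂)=-0.00031 - 0.00847j
  term(m=+3) = -0.00002 - 0.00003j   from Y*(Ω₁)=-0.11408 - 0.01934j, Y(Ω₂)=0.00024 + 0.00021j
Total Σ_m = 0.05150 - 0.00000j. Multiply by 1.795196: 0.09245 - 0.00000j. P_3(cos γ) = 0.092455

0.092455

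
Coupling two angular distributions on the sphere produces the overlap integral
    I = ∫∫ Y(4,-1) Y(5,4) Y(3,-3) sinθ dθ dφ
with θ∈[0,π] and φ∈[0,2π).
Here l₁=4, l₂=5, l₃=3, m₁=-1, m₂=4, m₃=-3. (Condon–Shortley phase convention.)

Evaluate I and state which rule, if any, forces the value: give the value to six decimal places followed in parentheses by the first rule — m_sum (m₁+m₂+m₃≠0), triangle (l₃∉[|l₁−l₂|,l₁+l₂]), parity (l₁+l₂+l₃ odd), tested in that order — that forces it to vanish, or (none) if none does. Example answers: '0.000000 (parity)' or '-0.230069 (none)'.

Checks pass: Σm=0; 12 even; l₃=3∈[1,9].
(2·4+1)(2·5+1)(2·3+1) = 693
Δ: 6! 2! 4! / 13! → 1/180180
sum: t=2:+1/576 t=3:−1/144 t=4:+1/576 = -1/288
3j²(4 5 3; 0 0 0) = Δ·Π!·Σ² = 20/1001  (sign +1)
sum: t=5:−1/5760 = -1/5760
3j²(4 5 3; -1 4 -3) = Δ·Π!·Σ² = 9/286  (sign -1)
combine: 4πI² = 693·20/1001·9/286 = 810/1859
take √, sign -1: I = -0.18620781
No selection rule forces the value: the integral is nonzero (none).

-0.186208 (none)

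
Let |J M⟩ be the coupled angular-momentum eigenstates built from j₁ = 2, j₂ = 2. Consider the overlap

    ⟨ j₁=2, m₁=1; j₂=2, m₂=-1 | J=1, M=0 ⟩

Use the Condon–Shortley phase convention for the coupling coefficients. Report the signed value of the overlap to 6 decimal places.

j₁+j₂−J=3  J+j₁−j₂=1  J−j₁+j₂=1  j₁+j₂+J+1=6
(j₁±m₁, j₂±m₂, J±M) = (3,1,1,3,1,1)
P² = 9/10
sum k=0..1:
  [0] +1/6 = 1/6
  [1] −1/2 = -1/2
S = -1/3
C² = P²·S² = 1/10 ; C = -0.316228

−√(1/10) ≈ -0.316228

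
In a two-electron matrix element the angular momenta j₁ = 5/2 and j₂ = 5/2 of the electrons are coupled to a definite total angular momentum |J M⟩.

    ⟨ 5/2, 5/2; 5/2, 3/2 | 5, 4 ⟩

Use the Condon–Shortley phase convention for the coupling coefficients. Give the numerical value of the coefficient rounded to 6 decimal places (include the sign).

+√(1/2) = +0.707107

j₁+j₂−J=0  J+j₁−j₂=5  J−j₁+j₂=5  j₁+j₂+J+1=11
(j₁±m₁, j₂±m₂, J±M) = (5,0,4,1,9,1)
P² = 4147200
sum k=0..0:
  [0] +1/2880 = 1/2880
S = 1/2880
C² = P²·S² = 1/2 ; C = +0.707107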